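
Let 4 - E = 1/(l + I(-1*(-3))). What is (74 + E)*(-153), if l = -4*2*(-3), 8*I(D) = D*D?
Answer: -799170/67 ≈ -11928.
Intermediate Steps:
I(D) = D²/8 (I(D) = (D*D)/8 = D²/8)
l = 24 (l = -8*(-3) = 24)
E = 796/201 (E = 4 - 1/(24 + (-1*(-3))²/8) = 4 - 1/(24 + (⅛)*3²) = 4 - 1/(24 + (⅛)*9) = 4 - 1/(24 + 9/8) = 4 - 1/201/8 = 4 - 1*8/201 = 4 - 8/201 = 796/201 ≈ 3.9602)
(74 + E)*(-153) = (74 + 796/201)*(-153) = (15670/201)*(-153) = -799170/67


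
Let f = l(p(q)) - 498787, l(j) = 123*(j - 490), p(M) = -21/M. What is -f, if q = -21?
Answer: 558934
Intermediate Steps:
l(j) = -60270 + 123*j (l(j) = 123*(-490 + j) = -60270 + 123*j)
f = -558934 (f = (-60270 + 123*(-21/(-21))) - 498787 = (-60270 + 123*(-21*(-1/21))) - 498787 = (-60270 + 123*1) - 498787 = (-60270 + 123) - 498787 = -60147 - 498787 = -558934)
-f = -1*(-558934) = 558934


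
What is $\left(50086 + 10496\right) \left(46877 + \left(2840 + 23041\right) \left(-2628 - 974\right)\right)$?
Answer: $-5644817814270$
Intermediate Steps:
$\left(50086 + 10496\right) \left(46877 + \left(2840 + 23041\right) \left(-2628 - 974\right)\right) = 60582 \left(46877 + 25881 \left(-3602\right)\right) = 60582 \left(46877 - 93223362\right) = 60582 \left(-93176485\right) = -5644817814270$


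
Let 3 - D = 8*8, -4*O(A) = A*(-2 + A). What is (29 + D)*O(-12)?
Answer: 1344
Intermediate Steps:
O(A) = -A*(-2 + A)/4
D = -61 (D = 3 - 8*8 = 3 - 1*64 = 3 - 64 = -61)
(29 + D)*O(-12) = (29 - 61)*((¼)*(-12)*(2 - 1*(-12))) = -8*(-12)*(2 + 12) = -8*(-12)*14 = -32*(-42) = 1344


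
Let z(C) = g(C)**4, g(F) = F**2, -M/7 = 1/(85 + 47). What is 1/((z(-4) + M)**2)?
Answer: 17424/74835389055025 ≈ 2.3283e-10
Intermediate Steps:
M = -7/132 (M = -7/(85 + 47) = -7/132 ≈ -0.053030)
z(C) = C**8 (z(C) = (C**2)**4 = C**8)
1/((z(-4) + M)**2) = 1/(((-4)**8 - 7/132)**2) = 1/((65536 - 7/132)**2) = 1/((8650745/132)**2) = 1/(74835389055025/17424) = 17424/74835389055025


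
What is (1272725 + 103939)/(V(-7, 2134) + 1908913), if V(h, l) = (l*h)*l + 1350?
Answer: -458888/9989143 ≈ -0.045939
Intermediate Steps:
V(h, l) = 1350 + h*l² (V(h, l) = (h*l)*l + 1350 = h*l² + 1350 = 1350 + h*l²)
(1272725 + 103939)/(V(-7, 2134) + 1908913) = (1272725 + 103939)/((1350 - 7*2134²) + 1908913) = 1376664/((1350 - 7*4553956) + 1908913) = 1376664/((1350 - 31877692) + 1908913) = 1376664/(-31876342 + 1908913) = 1376664/(-29967429) = 1376664*(-1/29967429) = -458888/9989143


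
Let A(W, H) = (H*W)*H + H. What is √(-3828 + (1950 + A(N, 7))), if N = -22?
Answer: I*√2949 ≈ 54.305*I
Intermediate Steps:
A(W, H) = H + W*H² (A(W, H) = W*H² + H = H + W*H²)
√(-3828 + (1950 + A(N, 7))) = √(-3828 + (1950 + 7*(1 + 7*(-22)))) = √(-3828 + (1950 + 7*(1 - 154))) = √(-3828 + (1950 + 7*(-153))) = √(-3828 + (1950 - 1071)) = √(-3828 + 879) = √(-2949) = I*√2949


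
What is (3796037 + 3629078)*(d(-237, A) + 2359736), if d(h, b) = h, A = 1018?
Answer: 17519551417385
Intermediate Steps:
(3796037 + 3629078)*(d(-237, A) + 2359736) = (3796037 + 3629078)*(-237 + 2359736) = 7425115*2359499 = 17519551417385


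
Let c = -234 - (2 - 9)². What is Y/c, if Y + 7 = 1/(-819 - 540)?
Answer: 9514/384597 ≈ 0.024738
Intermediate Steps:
c = -283 (c = -234 - 1*(-7)² = -234 - 1*49 = -234 - 49 = -283)
Y = -9514/1359 (Y = -7 + 1/(-819 - 540) = -7 + 1/(-1359) = -7 - 1/1359 = -9514/1359 ≈ -7.0007)
Y/c = -9514/1359/(-283) = -9514/1359*(-1/283) = 9514/384597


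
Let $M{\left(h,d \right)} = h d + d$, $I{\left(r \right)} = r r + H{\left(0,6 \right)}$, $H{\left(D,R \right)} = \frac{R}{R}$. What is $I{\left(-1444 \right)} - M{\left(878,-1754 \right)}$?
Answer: $3626903$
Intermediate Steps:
$H{\left(D,R \right)} = 1$
$I{\left(r \right)} = 1 + r^{2}$ ($I{\left(r \right)} = r r + 1 = r^{2} + 1 = 1 + r^{2}$)
$M{\left(h,d \right)} = d + d h$ ($M{\left(h,d \right)} = d h + d = d + d h$)
$I{\left(-1444 \right)} - M{\left(878,-1754 \right)} = \left(1 + \left(-1444\right)^{2}\right) - - 1754 \left(1 + 878\right) = \left(1 + 2085136\right) - \left(-1754\right) 879 = 2085137 - -1541766 = 2085137 + 1541766 = 3626903$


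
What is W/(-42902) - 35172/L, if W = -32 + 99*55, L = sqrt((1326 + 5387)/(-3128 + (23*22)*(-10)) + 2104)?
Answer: -5413/42902 - 70344*sqrt(35251057433)/17220839 ≈ -767.06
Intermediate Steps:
L = sqrt(35251057433)/4094 (L = sqrt(6713/(-3128 + 506*(-10)) + 2104) = sqrt(6713/(-3128 - 5060) + 2104) = sqrt(6713/(-8188) + 2104) = sqrt(6713*(-1/8188) + 2104) = sqrt(-6713/8188 + 2104) = sqrt(17220839/8188) = sqrt(35251057433)/4094 ≈ 45.860)
W = 5413 (W = -32 + 5445 = 5413)
W/(-42902) - 35172/L = 5413/(-42902) - 35172*2*sqrt(35251057433)/17220839 = 5413*(-1/42902) - 70344*sqrt(35251057433)/17220839 = -5413/42902 - 70344*sqrt(35251057433)/17220839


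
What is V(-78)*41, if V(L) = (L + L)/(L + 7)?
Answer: 6396/71 ≈ 90.084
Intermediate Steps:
V(L) = 2*L/(7 + L) (V(L) = (2*L)/(7 + L) = 2*L/(7 + L))
V(-78)*41 = (2*(-78)/(7 - 78))*41 = (2*(-78)/(-71))*41 = (2*(-78)*(-1/71))*41 = (156/71)*41 = 6396/71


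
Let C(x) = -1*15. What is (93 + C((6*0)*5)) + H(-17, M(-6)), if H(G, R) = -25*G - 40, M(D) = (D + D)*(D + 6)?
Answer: 463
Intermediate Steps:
M(D) = 2*D*(6 + D) (M(D) = (2*D)*(6 + D) = 2*D*(6 + D))
C(x) = -15
H(G, R) = -40 - 25*G
(93 + C((6*0)*5)) + H(-17, M(-6)) = (93 - 15) + (-40 - 25*(-17)) = 78 + (-40 + 425) = 78 + 385 = 463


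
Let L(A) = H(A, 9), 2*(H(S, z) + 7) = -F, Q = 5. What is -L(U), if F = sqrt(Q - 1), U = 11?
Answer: 8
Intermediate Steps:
F = 2 (F = sqrt(5 - 1) = sqrt(4) = 2)
H(S, z) = -8 (H(S, z) = -7 + (-1*2)/2 = -7 + (1/2)*(-2) = -7 - 1 = -8)
L(A) = -8
-L(U) = -1*(-8) = 8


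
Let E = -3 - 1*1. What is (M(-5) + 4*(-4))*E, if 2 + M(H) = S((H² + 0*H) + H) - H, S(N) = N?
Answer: -28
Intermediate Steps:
M(H) = -2 + H² (M(H) = -2 + (((H² + 0*H) + H) - H) = -2 + (((H² + 0) + H) - H) = -2 + ((H² + H) - H) = -2 + ((H + H²) - H) = -2 + H²)
E = -4 (E = -3 - 1 = -4)
(M(-5) + 4*(-4))*E = ((-2 + (-5)²) + 4*(-4))*(-4) = ((-2 + 25) - 16)*(-4) = (23 - 16)*(-4) = 7*(-4) = -28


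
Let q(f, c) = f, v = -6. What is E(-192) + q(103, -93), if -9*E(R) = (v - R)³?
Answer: -714881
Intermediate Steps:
E(R) = -(-6 - R)³/9
E(-192) + q(103, -93) = (6 - 192)³/9 + 103 = (⅑)*(-186)³ + 103 = (⅑)*(-6434856) + 103 = -714984 + 103 = -714881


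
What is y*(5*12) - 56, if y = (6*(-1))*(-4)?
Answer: 1384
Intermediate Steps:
y = 24 (y = -6*(-4) = 24)
y*(5*12) - 56 = 24*(5*12) - 56 = 24*60 - 56 = 1440 - 56 = 1384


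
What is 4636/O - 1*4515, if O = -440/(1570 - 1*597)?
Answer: -1624357/110 ≈ -14767.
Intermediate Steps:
O = -440/973 (O = -440/(1570 - 597) = -440/973 ≈ -0.45221)
4636/O - 1*4515 = 4636/(-440/973) - 1*4515 = 4636*(-973/440) - 4515 = -1127707/110 - 4515 = -1624357/110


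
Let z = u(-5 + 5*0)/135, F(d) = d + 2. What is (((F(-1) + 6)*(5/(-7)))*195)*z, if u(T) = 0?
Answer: 0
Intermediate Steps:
F(d) = 2 + d
z = 0 (z = 0/135 = 0*(1/135) = 0)
(((F(-1) + 6)*(5/(-7)))*195)*z = ((((2 - 1) + 6)*(5/(-7)))*195)*0 = (((1 + 6)*(5*(-⅐)))*195)*0 = ((7*(-5/7))*195)*0 = -5*195*0 = -975*0 = 0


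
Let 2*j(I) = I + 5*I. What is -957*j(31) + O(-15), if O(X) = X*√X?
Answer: -89001 - 15*I*√15 ≈ -89001.0 - 58.095*I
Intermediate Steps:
j(I) = 3*I (j(I) = (I + 5*I)/2 = (6*I)/2 = 3*I)
O(X) = X^(3/2)
-957*j(31) + O(-15) = -2871*31 + (-15)^(3/2) = -957*93 - 15*I*√15 = -89001 - 15*I*√15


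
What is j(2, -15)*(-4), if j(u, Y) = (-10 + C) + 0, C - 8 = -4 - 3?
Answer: 36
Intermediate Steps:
C = 1 (C = 8 + (-4 - 3) = 8 - 7 = 1)
j(u, Y) = -9 (j(u, Y) = (-10 + 1) + 0 = -9 + 0 = -9)
j(2, -15)*(-4) = -9*(-4) = 36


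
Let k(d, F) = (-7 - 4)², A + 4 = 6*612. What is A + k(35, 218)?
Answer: 3789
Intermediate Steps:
A = 3668 (A = -4 + 6*612 = -4 + 3672 = 3668)
k(d, F) = 121 (k(d, F) = (-11)² = 121)
A + k(35, 218) = 3668 + 121 = 3789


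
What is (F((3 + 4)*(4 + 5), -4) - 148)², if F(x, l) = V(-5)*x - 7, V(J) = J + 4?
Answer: 47524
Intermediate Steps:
V(J) = 4 + J
F(x, l) = -7 - x (F(x, l) = (4 - 5)*x - 7 = -x - 7 = -7 - x)
(F((3 + 4)*(4 + 5), -4) - 148)² = ((-7 - (3 + 4)*(4 + 5)) - 148)² = ((-7 - 7*9) - 148)² = ((-7 - 1*63) - 148)² = ((-7 - 63) - 148)² = (-70 - 148)² = (-218)² = 47524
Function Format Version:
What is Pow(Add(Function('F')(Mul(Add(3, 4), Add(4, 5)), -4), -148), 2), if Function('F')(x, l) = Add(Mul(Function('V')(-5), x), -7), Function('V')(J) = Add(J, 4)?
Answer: 47524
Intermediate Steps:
Function('V')(J) = Add(4, J)
Function('F')(x, l) = Add(-7, Mul(-1, x)) (Function('F')(x, l) = Add(Mul(Add(4, -5), x), -7) = Add(Mul(-1, x), -7) = Add(-7, Mul(-1, x)))
Pow(Add(Function('F')(Mul(Add(3, 4), Add(4, 5)), -4), -148), 2) = Pow(Add(Add(-7, Mul(-1, Mul(Add(3, 4), Add(4, 5)))), -148), 2) = Pow(Add(Add(-7, Mul(-1, Mul(7, 9))), -148), 2) = Pow(Add(Add(-7, Mul(-1, 63)), -148), 2) = Pow(Add(Add(-7, -63), -148), 2) = Pow(Add(-70, -148), 2) = Pow(-218, 2) = 47524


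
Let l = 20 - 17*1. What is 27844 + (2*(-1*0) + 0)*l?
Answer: 27844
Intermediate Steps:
l = 3 (l = 20 - 17 = 3)
27844 + (2*(-1*0) + 0)*l = 27844 + (2*(-1*0) + 0)*3 = 27844 + (2*0 + 0)*3 = 27844 + (0 + 0)*3 = 27844 + 0*3 = 27844 + 0 = 27844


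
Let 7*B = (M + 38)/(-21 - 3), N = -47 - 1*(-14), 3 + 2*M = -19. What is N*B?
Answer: 297/56 ≈ 5.3036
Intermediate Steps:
M = -11 (M = -3/2 + (1/2)*(-19) = -3/2 - 19/2 = -11)
N = -33 (N = -47 + 14 = -33)
B = -9/56 (B = ((-11 + 38)/(-21 - 3))/7 = (27/(-24))/7 = (27*(-1/24))/7 = (1/7)*(-9/8) = -9/56 ≈ -0.16071)
N*B = -33*(-9/56) = 297/56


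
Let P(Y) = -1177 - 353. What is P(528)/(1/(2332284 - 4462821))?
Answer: 3259721610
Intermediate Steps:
P(Y) = -1530
P(528)/(1/(2332284 - 4462821)) = -1530/(1/(2332284 - 4462821)) = -1530/(1/(-2130537)) = -1530/(-1/2130537) = -1530*(-2130537) = 3259721610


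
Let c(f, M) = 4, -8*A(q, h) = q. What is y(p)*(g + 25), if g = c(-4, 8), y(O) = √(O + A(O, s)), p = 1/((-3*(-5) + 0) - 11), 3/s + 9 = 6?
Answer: 29*√14/8 ≈ 13.564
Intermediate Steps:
s = -1 (s = 3/(-9 + 6) = 3/(-3) = 3*(-⅓) = -1)
A(q, h) = -q/8
p = ¼ (p = 1/((15 + 0) - 11) = 1/(15 - 11) = 1/4 = ¼ ≈ 0.25000)
y(O) = √14*√O/4 (y(O) = √(O - O/8) = √(7*O/8) = √14*√O/4)
g = 4
y(p)*(g + 25) = (√14*√(¼)/4)*(4 + 25) = ((¼)*√14*(½))*29 = (√14/8)*29 = 29*√14/8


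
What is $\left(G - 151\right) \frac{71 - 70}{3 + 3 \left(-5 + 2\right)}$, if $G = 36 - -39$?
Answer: $\frac{38}{3} \approx 12.667$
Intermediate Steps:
$G = 75$ ($G = 36 + 39 = 75$)
$\left(G - 151\right) \frac{71 - 70}{3 + 3 \left(-5 + 2\right)} = \left(75 - 151\right) \frac{71 - 70}{3 + 3 \left(-5 + 2\right)} = - 76 \cdot 1 \frac{1}{3 + 3 \left(-3\right)} = - 76 \cdot 1 \frac{1}{3 - 9} = - 76 \cdot 1 \frac{1}{-6} = - 76 \cdot 1 \left(- \frac{1}{6}\right) = \left(-76\right) \left(- \frac{1}{6}\right) = \frac{38}{3}$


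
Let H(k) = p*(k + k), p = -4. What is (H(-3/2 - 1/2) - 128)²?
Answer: 12544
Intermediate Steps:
H(k) = -8*k (H(k) = -4*(k + k) = -8*k)
(H(-3/2 - 1/2) - 128)² = (-8*(-3/2 - 1/2) - 128)² = (-8*(-3*½ - 1*½) - 128)² = (-8*(-3/2 - ½) - 128)² = (-8*(-2) - 128)² = (16 - 128)² = (-112)² = 12544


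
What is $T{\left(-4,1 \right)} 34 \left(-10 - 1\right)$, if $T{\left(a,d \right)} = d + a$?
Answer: $1122$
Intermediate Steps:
$T{\left(a,d \right)} = a + d$
$T{\left(-4,1 \right)} 34 \left(-10 - 1\right) = \left(-4 + 1\right) 34 \left(-10 - 1\right) = \left(-3\right) 34 \left(-10 - 1\right) = \left(-102\right) \left(-11\right) = 1122$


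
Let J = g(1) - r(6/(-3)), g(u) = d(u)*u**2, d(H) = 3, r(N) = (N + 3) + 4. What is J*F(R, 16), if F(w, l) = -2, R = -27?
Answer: 4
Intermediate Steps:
r(N) = 7 + N (r(N) = (3 + N) + 4 = 7 + N)
g(u) = 3*u**2
J = -2 (J = 3*1**2 - (7 + 6/(-3)) = 3*1 - (7 + 6*(-1/3)) = 3 - (7 - 2) = 3 - 1*5 = 3 - 5 = -2)
J*F(R, 16) = -2*(-2) = 4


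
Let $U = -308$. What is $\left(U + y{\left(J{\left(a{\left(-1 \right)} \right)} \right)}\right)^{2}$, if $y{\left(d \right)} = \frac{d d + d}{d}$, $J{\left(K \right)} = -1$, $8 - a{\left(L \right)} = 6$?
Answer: $94864$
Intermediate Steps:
$a{\left(L \right)} = 2$ ($a{\left(L \right)} = 8 - 6 = 2$)
$y{\left(d \right)} = \frac{d + d^{2}}{d}$ ($y{\left(d \right)} = \frac{d^{2} + d}{d} = \frac{d + d^{2}}{d}$)
$\left(U + y{\left(J{\left(a{\left(-1 \right)} \right)} \right)}\right)^{2} = \left(-308 + \left(1 - 1\right)\right)^{2} = \left(-308 + 0\right)^{2} = \left(-308\right)^{2} = 94864$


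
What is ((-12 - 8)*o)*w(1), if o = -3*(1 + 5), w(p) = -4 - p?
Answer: -1800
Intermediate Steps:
o = -18 (o = -3*6 = -18)
((-12 - 8)*o)*w(1) = ((-12 - 8)*(-18))*(-4 - 1*1) = (-20*(-18))*(-4 - 1) = 360*(-5) = -1800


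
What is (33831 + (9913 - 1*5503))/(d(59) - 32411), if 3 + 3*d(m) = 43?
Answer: -114723/97193 ≈ -1.1804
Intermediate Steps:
d(m) = 40/3 (d(m) = -1 + (⅓)*43 = -1 + 43/3 = 40/3)
(33831 + (9913 - 1*5503))/(d(59) - 32411) = (33831 + (9913 - 1*5503))/(40/3 - 32411) = (33831 + (9913 - 5503))/(-97193/3) = (33831 + 4410)*(-3/97193) = 38241*(-3/97193) = -114723/97193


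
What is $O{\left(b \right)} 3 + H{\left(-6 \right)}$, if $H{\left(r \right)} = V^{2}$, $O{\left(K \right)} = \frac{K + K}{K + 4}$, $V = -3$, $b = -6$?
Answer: $27$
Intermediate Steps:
$O{\left(K \right)} = \frac{2 K}{4 + K}$
$H{\left(r \right)} = 9$ ($H{\left(r \right)} = \left(-3\right)^{2} = 9$)
$O{\left(b \right)} 3 + H{\left(-6 \right)} = 2 \left(-6\right) \frac{1}{4 - 6} \cdot 3 + 9 = 2 \left(-6\right) \frac{1}{-2} \cdot 3 + 9 = 2 \left(-6\right) \left(- \frac{1}{2}\right) 3 + 9 = 6 \cdot 3 + 9 = 18 + 9 = 27$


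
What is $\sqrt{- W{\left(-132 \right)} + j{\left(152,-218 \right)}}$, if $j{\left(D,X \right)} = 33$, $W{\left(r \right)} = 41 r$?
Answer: $33 \sqrt{5} \approx 73.79$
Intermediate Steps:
$\sqrt{- W{\left(-132 \right)} + j{\left(152,-218 \right)}} = \sqrt{- 41 \left(-132\right) + 33} = \sqrt{\left(-1\right) \left(-5412\right) + 33} = \sqrt{5412 + 33} = \sqrt{5445} = 33 \sqrt{5}$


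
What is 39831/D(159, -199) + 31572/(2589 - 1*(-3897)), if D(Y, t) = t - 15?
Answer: -41931243/231334 ≈ -181.26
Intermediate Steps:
D(Y, t) = -15 + t
39831/D(159, -199) + 31572/(2589 - 1*(-3897)) = 39831/(-15 - 199) + 31572/(2589 - 1*(-3897)) = 39831/(-214) + 31572/(2589 + 3897) = 39831*(-1/214) + 31572/6486 = -39831/214 + 31572*(1/6486) = -39831/214 + 5262/1081 = -41931243/231334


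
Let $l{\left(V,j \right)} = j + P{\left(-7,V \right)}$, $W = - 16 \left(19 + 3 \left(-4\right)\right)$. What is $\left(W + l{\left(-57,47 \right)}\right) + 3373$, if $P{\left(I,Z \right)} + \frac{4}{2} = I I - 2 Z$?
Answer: $3469$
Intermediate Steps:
$P{\left(I,Z \right)} = -2 + I^{2} - 2 Z$ ($P{\left(I,Z \right)} = -2 + \left(I I - 2 Z\right) = -2 + \left(I^{2} - 2 Z\right) = -2 + I^{2} - 2 Z$)
$W = -112$ ($W = - 16 \left(19 - 12\right) = \left(-16\right) 7 = -112$)
$l{\left(V,j \right)} = 47 + j - 2 V$ ($l{\left(V,j \right)} = j - \left(2 - 49 + 2 V\right) = j - \left(-47 + 2 V\right) = 47 + j - 2 V$)
$\left(W + l{\left(-57,47 \right)}\right) + 3373 = \left(-112 + \left(47 + 47 - -114\right)\right) + 3373 = \left(-112 + \left(47 + 47 + 114\right)\right) + 3373 = \left(-112 + 208\right) + 3373 = 96 + 3373 = 3469$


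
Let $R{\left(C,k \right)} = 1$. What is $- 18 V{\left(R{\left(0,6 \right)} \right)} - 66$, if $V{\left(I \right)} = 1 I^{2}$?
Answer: $-84$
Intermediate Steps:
$V{\left(I \right)} = I^{2}$
$- 18 V{\left(R{\left(0,6 \right)} \right)} - 66 = - 18 \cdot 1^{2} - 66 = \left(-18\right) 1 - 66 = -18 - 66 = -84$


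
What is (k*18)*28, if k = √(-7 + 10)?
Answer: 504*√3 ≈ 872.95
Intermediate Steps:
k = √3 ≈ 1.7320
(k*18)*28 = (√3*18)*28 = (18*√3)*28 = 504*√3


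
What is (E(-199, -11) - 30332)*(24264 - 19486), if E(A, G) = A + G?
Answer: -145929676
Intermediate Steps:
(E(-199, -11) - 30332)*(24264 - 19486) = ((-199 - 11) - 30332)*(24264 - 19486) = (-210 - 30332)*4778 = -30542*4778 = -145929676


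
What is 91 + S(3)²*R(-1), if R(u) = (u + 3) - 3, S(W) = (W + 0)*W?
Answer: 10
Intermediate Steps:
S(W) = W² (S(W) = W*W = W²)
R(u) = u (R(u) = (3 + u) - 3 = u)
91 + S(3)²*R(-1) = 91 + (3²)²*(-1) = 91 + 9²*(-1) = 91 + 81*(-1) = 91 - 81 = 10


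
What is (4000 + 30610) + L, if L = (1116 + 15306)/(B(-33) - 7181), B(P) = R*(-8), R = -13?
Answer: 11662788/337 ≈ 34608.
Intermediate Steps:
B(P) = 104 (B(P) = -13*(-8) = 104)
L = -782/337 (L = (1116 + 15306)/(104 - 7181) = 16422/(-7077) = 16422*(-1/7077) = -782/337 ≈ -2.3205)
(4000 + 30610) + L = (4000 + 30610) - 782/337 = 34610 - 782/337 = 11662788/337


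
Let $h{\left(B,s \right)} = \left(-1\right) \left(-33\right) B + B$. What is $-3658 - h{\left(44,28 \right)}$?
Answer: $-5154$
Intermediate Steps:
$h{\left(B,s \right)} = 34 B$ ($h{\left(B,s \right)} = 33 B + B = 34 B$)
$-3658 - h{\left(44,28 \right)} = -3658 - 34 \cdot 44 = -3658 - 1496 = -5154$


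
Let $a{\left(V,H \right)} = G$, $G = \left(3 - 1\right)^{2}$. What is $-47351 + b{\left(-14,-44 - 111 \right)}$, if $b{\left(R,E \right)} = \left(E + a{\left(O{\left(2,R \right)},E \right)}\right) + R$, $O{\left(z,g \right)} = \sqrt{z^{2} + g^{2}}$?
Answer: $-47516$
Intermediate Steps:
$O{\left(z,g \right)} = \sqrt{g^{2} + z^{2}}$
$G = 4$ ($G = 2^{2} = 4$)
$a{\left(V,H \right)} = 4$
$b{\left(R,E \right)} = 4 + E + R$ ($b{\left(R,E \right)} = \left(E + 4\right) + R = \left(4 + E\right) + R = 4 + E + R$)
$-47351 + b{\left(-14,-44 - 111 \right)} = -47351 - 165 = -47516$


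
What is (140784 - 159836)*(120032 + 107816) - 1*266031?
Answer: -4341226127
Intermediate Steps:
(140784 - 159836)*(120032 + 107816) - 1*266031 = -19052*227848 - 266031 = -4340960096 - 266031 = -4341226127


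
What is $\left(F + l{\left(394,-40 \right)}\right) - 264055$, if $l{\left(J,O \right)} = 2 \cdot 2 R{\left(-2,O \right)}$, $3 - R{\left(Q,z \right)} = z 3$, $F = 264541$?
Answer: $978$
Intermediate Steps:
$R{\left(Q,z \right)} = 3 - 3 z$ ($R{\left(Q,z \right)} = 3 - z 3 = 3 - 3 z$)
$l{\left(J,O \right)} = 12 - 12 O$ ($l{\left(J,O \right)} = 2 \cdot 2 \left(3 - 3 O\right) = 4 \left(3 - 3 O\right) = 12 - 12 O$)
$\left(F + l{\left(394,-40 \right)}\right) - 264055 = \left(264541 + \left(12 - -480\right)\right) - 264055 = \left(264541 + \left(12 + 480\right)\right) - 264055 = \left(264541 + 492\right) - 264055 = 265033 - 264055 = 978$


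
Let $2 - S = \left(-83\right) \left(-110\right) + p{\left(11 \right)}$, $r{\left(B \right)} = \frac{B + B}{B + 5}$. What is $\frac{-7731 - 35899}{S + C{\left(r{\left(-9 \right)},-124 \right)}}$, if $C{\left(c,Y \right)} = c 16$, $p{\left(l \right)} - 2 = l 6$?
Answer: $\frac{21815}{4562} \approx 4.7819$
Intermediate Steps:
$p{\left(l \right)} = 2 + 6 l$ ($p{\left(l \right)} = 2 + l 6 = 2 + 6 l$)
$r{\left(B \right)} = \frac{2 B}{5 + B}$
$C{\left(c,Y \right)} = 16 c$
$S = -9196$ ($S = 2 - \left(\left(-83\right) \left(-110\right) + \left(2 + 6 \cdot 11\right)\right) = 2 - \left(9130 + \left(2 + 66\right)\right) = 2 - \left(9130 + 68\right) = 2 - 9198 = -9196$)
$\frac{-7731 - 35899}{S + C{\left(r{\left(-9 \right)},-124 \right)}} = \frac{-7731 - 35899}{-9196 + 16 \cdot 2 \left(-9\right) \frac{1}{5 - 9}} = - \frac{43630}{-9196 + 16 \cdot 2 \left(-9\right) \frac{1}{-4}} = - \frac{43630}{-9196 + 16 \cdot 2 \left(-9\right) \left(- \frac{1}{4}\right)} = - \frac{43630}{-9196 + 16 \cdot \frac{9}{2}} = - \frac{43630}{-9196 + 72} = - \frac{43630}{-9124} = \left(-43630\right) \left(- \frac{1}{9124}\right) = \frac{21815}{4562}$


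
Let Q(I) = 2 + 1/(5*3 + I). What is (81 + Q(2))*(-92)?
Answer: -129904/17 ≈ -7641.4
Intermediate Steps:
Q(I) = 2 + 1/(15 + I)
(81 + Q(2))*(-92) = (81 + (31 + 2*2)/(15 + 2))*(-92) = (81 + (31 + 4)/17)*(-92) = (81 + (1/17)*35)*(-92) = (81 + 35/17)*(-92) = (1412/17)*(-92) = -129904/17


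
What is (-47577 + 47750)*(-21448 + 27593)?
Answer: 1063085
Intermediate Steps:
(-47577 + 47750)*(-21448 + 27593) = 173*6145 = 1063085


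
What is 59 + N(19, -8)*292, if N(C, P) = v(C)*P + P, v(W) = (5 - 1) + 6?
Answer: -25637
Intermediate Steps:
v(W) = 10 (v(W) = 4 + 6 = 10)
N(C, P) = 11*P (N(C, P) = 10*P + P = 11*P)
59 + N(19, -8)*292 = 59 + (11*(-8))*292 = 59 - 88*292 = 59 - 25696 = -25637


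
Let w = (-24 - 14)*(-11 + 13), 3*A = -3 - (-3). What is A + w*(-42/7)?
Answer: 456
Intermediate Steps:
A = 0 (A = (-3 - (-3))/3 = (-3 - 1*(-3))/3 = (-3 + 3)/3 = (⅓)*0 = 0)
w = -76 (w = -38*2 = -76)
A + w*(-42/7) = 0 - (-3192)/7 = 0 - 76*(-6) = 0 + 456 = 456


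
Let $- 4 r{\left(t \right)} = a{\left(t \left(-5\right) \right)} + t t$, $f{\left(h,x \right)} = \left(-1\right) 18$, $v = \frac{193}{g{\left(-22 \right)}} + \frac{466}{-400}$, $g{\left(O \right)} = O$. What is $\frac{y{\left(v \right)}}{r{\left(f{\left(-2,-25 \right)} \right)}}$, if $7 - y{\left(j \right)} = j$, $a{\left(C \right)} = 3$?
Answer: $- \frac{12421}{59950} \approx -0.20719$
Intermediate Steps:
$v = - \frac{21863}{2200}$ ($v = \frac{193}{-22} + \frac{466}{-400} = 193 \left(- \frac{1}{22}\right) + 466 \left(- \frac{1}{400}\right) = - \frac{193}{22} - \frac{233}{200} = - \frac{21863}{2200} \approx -9.9377$)
$f{\left(h,x \right)} = -18$
$y{\left(j \right)} = 7 - j$
$r{\left(t \right)} = - \frac{3}{4} - \frac{t^{2}}{4}$ ($r{\left(t \right)} = - \frac{3 + t t}{4} = - \frac{3 + t^{2}}{4} = - \frac{3}{4} - \frac{t^{2}}{4}$)
$\frac{y{\left(v \right)}}{r{\left(f{\left(-2,-25 \right)} \right)}} = \frac{7 - - \frac{21863}{2200}}{- \frac{3}{4} - \frac{\left(-18\right)^{2}}{4}} = \frac{7 + \frac{21863}{2200}}{- \frac{3}{4} - 81} = \frac{37263}{2200 \left(- \frac{3}{4} - 81\right)} = \frac{37263}{2200 \left(- \frac{327}{4}\right)} = \frac{37263}{2200} \left(- \frac{4}{327}\right) = - \frac{12421}{59950}$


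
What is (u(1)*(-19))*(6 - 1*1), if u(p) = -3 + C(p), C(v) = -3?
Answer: 570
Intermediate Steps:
u(p) = -6 (u(p) = -3 - 3 = -6)
(u(1)*(-19))*(6 - 1*1) = (-6*(-19))*(6 - 1*1) = 114*(6 - 1) = 114*5 = 570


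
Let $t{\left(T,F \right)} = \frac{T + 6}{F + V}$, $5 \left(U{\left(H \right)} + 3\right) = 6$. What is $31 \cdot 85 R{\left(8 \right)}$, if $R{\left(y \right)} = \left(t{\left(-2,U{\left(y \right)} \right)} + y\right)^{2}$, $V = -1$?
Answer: $\frac{5575660}{49} \approx 1.1379 \cdot 10^{5}$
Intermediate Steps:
$U{\left(H \right)} = - \frac{9}{5}$ ($U{\left(H \right)} = -3 + \frac{1}{5} \cdot 6 = -3 + \frac{6}{5} = - \frac{9}{5}$)
$t{\left(T,F \right)} = \frac{6 + T}{-1 + F}$ ($t{\left(T,F \right)} = \frac{T + 6}{F - 1} = \frac{6 + T}{-1 + F}$)
$R{\left(y \right)} = \left(- \frac{10}{7} + y\right)^{2}$ ($R{\left(y \right)} = \left(\frac{6 - 2}{-1 - \frac{9}{5}} + y\right)^{2} = \left(\frac{1}{- \frac{14}{5}} \cdot 4 + y\right)^{2} = \left(\left(- \frac{5}{14}\right) 4 + y\right)^{2} = \left(- \frac{10}{7} + y\right)^{2}$)
$31 \cdot 85 R{\left(8 \right)} = 31 \cdot 85 \frac{\left(-10 + 7 \cdot 8\right)^{2}}{49} = 2635 \frac{\left(-10 + 56\right)^{2}}{49} = 2635 \frac{46^{2}}{49} = 2635 \cdot \frac{1}{49} \cdot 2116 = 2635 \cdot \frac{2116}{49} = \frac{5575660}{49}$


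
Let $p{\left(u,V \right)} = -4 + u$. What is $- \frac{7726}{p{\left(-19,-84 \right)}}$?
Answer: $\frac{7726}{23} \approx 335.91$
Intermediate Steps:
$- \frac{7726}{p{\left(-19,-84 \right)}} = - \frac{7726}{-4 - 19} = - \frac{7726}{-23} = \left(-7726\right) \left(- \frac{1}{23}\right) = \frac{7726}{23}$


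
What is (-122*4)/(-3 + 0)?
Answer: 488/3 ≈ 162.67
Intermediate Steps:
(-122*4)/(-3 + 0) = -488/(-3) = -488*(-⅓) = 488/3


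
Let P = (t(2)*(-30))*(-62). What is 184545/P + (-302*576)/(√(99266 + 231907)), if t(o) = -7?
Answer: -12303/868 - 57984*√36797/36797 ≈ -316.45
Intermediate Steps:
P = -13020 (P = -7*(-30)*(-62) = 210*(-62) = -13020)
184545/P + (-302*576)/(√(99266 + 231907)) = 184545/(-13020) + (-302*576)/(√(99266 + 231907)) = 184545*(-1/13020) - 173952*√36797/110391 = -12303/868 - 173952*√36797/110391 = -12303/868 - 57984*√36797/36797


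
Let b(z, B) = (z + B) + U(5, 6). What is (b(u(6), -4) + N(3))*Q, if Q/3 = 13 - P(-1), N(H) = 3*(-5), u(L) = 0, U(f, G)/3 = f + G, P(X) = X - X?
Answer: 546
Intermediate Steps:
P(X) = 0
U(f, G) = 3*G + 3*f (U(f, G) = 3*(f + G) = 3*(G + f) = 3*G + 3*f)
N(H) = -15
b(z, B) = 33 + B + z (b(z, B) = (z + B) + (3*6 + 3*5) = (B + z) + (18 + 15) = (B + z) + 33 = 33 + B + z)
Q = 39 (Q = 3*(13 - 1*0) = 3*(13 + 0) = 3*13 = 39)
(b(u(6), -4) + N(3))*Q = ((33 - 4 + 0) - 15)*39 = (29 - 15)*39 = 14*39 = 546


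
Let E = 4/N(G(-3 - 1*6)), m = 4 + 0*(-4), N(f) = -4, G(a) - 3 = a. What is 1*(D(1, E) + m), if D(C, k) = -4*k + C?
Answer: 9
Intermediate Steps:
G(a) = 3 + a
m = 4 (m = 4 + 0 = 4)
E = -1 (E = 4/(-4) = 4*(-1/4) = -1)
D(C, k) = C - 4*k
1*(D(1, E) + m) = 1*((1 - 4*(-1)) + 4) = 1*((1 + 4) + 4) = 1*(5 + 4) = 1*9 = 9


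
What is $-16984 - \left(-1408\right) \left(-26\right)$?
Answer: $-53592$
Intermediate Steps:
$-16984 - \left(-1408\right) \left(-26\right) = -16984 - 36608 = -53592$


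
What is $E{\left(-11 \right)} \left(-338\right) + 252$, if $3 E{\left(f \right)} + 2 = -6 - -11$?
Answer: $-86$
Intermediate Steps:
$E{\left(f \right)} = 1$ ($E{\left(f \right)} = - \frac{2}{3} + \frac{-6 - -11}{3} = - \frac{2}{3} + \frac{-6 + 11}{3} = - \frac{2}{3} + \frac{1}{3} \cdot 5 = - \frac{2}{3} + \frac{5}{3} = 1$)
$E{\left(-11 \right)} \left(-338\right) + 252 = 1 \left(-338\right) + 252 = -338 + 252 = -86$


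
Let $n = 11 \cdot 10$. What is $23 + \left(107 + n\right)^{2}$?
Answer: $47112$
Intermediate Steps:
$n = 110$
$23 + \left(107 + n\right)^{2} = 23 + \left(107 + 110\right)^{2} = 23 + 217^{2} = 23 + 47089 = 47112$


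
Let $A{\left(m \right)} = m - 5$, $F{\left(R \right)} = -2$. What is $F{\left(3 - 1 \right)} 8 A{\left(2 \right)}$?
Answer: $48$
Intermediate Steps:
$A{\left(m \right)} = -5 + m$
$F{\left(3 - 1 \right)} 8 A{\left(2 \right)} = \left(-2\right) 8 \left(-5 + 2\right) = \left(-16\right) \left(-3\right) = 48$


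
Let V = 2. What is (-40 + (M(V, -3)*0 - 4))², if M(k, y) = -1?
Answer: 1936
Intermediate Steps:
(-40 + (M(V, -3)*0 - 4))² = (-40 + (-1*0 - 4))² = (-40 + (0 - 4))² = (-40 - 4)² = (-44)² = 1936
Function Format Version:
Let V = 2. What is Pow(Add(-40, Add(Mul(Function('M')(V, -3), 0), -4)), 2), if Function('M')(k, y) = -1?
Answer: 1936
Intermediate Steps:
Pow(Add(-40, Add(Mul(Function('M')(V, -3), 0), -4)), 2) = Pow(Add(-40, Add(Mul(-1, 0), -4)), 2) = Pow(Add(-40, Add(0, -4)), 2) = Pow(Add(-40, -4), 2) = Pow(-44, 2) = 1936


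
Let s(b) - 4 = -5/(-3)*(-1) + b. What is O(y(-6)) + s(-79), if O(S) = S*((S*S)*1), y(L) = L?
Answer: -878/3 ≈ -292.67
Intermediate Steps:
s(b) = 7/3 + b (s(b) = 4 + (-5/(-3)*(-1) + b) = 4 + (-5*(-1/3)*(-1) + b) = 4 + ((5/3)*(-1) + b) = 4 + (-5/3 + b) = 7/3 + b)
O(S) = S**3 (O(S) = S*(S**2*1) = S*S**2 = S**3)
O(y(-6)) + s(-79) = (-6)**3 + (7/3 - 79) = -216 - 230/3 = -878/3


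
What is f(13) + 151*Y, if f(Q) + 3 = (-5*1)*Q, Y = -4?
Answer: -672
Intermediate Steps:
f(Q) = -3 - 5*Q (f(Q) = -3 + (-5*1)*Q = -3 - 5*Q)
f(13) + 151*Y = (-3 - 5*13) + 151*(-4) = (-3 - 65) - 604 = -68 - 604 = -672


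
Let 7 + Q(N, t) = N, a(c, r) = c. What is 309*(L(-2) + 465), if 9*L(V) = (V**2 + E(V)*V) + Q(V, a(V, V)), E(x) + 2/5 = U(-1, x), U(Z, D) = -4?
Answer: 2157232/15 ≈ 1.4382e+5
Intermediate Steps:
Q(N, t) = -7 + N
E(x) = -22/5 (E(x) = -2/5 - 4 = -22/5)
L(V) = -7/9 - 17*V/45 + V**2/9 (L(V) = ((V**2 - 22*V/5) + (-7 + V))/9 = (-7 + V**2 - 17*V/5)/9 = -7/9 - 17*V/45 + V**2/9)
309*(L(-2) + 465) = 309*((-7/9 - 17/45*(-2) + (1/9)*(-2)**2) + 465) = 309*((-7/9 + 34/45 + (1/9)*4) + 465) = 309*((-7/9 + 34/45 + 4/9) + 465) = 309*(19/45 + 465) = 309*(20944/45) = 2157232/15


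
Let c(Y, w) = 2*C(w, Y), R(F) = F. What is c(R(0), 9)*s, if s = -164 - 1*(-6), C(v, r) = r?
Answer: 0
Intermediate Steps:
s = -158 (s = -164 + 6 = -158)
c(Y, w) = 2*Y
c(R(0), 9)*s = (2*0)*(-158) = 0*(-158) = 0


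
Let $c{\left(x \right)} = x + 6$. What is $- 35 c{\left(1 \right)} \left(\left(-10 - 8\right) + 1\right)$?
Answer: $4165$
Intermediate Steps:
$c{\left(x \right)} = 6 + x$
$- 35 c{\left(1 \right)} \left(\left(-10 - 8\right) + 1\right) = - 35 \left(6 + 1\right) \left(\left(-10 - 8\right) + 1\right) = \left(-35\right) 7 \left(-18 + 1\right) = \left(-245\right) \left(-17\right) = 4165$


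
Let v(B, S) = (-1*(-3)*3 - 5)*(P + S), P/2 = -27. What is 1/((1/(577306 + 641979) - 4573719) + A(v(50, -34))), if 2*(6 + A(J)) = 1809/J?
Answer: -858376640/3925980903469861 ≈ -2.1864e-7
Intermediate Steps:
P = -54 (P = 2*(-27) = -54)
v(B, S) = -216 + 4*S (v(B, S) = (-1*(-3)*3 - 5)*(-54 + S) = (3*3 - 5)*(-54 + S) = (9 - 5)*(-54 + S) = 4*(-54 + S) = -216 + 4*S)
A(J) = -6 + 1809/(2*J) (A(J) = -6 + (1809/J)/2 = -6 + 1809/(2*J))
1/((1/(577306 + 641979) - 4573719) + A(v(50, -34))) = 1/((1/(577306 + 641979) - 4573719) + (-6 + 1809/(2*(-216 + 4*(-34))))) = 1/((1/1219285 - 4573719) + (-6 + 1809/(2*(-216 - 136)))) = 1/((1/1219285 - 4573719) + (-6 + (1809/2)/(-352))) = 1/(-5576666970914/1219285 + (-6 + (1809/2)*(-1/352))) = 1/(-5576666970914/1219285 + (-6 - 1809/704)) = 1/(-5576666970914/1219285 - 6033/704) = 1/(-3925980903469861/858376640) = -858376640/3925980903469861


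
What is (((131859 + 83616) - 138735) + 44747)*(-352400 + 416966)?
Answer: 7843929642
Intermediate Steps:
(((131859 + 83616) - 138735) + 44747)*(-352400 + 416966) = ((215475 - 138735) + 44747)*64566 = (76740 + 44747)*64566 = 121487*64566 = 7843929642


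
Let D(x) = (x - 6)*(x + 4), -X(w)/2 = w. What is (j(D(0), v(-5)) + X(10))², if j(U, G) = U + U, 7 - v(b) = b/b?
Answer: 4624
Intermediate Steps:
X(w) = -2*w
v(b) = 6 (v(b) = 7 - b/b = 7 - 1*1 = 7 - 1 = 6)
D(x) = (-6 + x)*(4 + x)
j(U, G) = 2*U
(j(D(0), v(-5)) + X(10))² = (2*(-24 + 0² - 2*0) - 2*10)² = (2*(-24 + 0 + 0) - 20)² = (2*(-24) - 20)² = (-48 - 20)² = (-68)² = 4624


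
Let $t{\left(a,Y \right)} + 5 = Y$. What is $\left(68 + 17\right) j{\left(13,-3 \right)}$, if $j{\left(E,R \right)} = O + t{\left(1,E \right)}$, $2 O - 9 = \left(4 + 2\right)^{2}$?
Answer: $\frac{5185}{2} \approx 2592.5$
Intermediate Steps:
$t{\left(a,Y \right)} = -5 + Y$
$O = \frac{45}{2}$ ($O = \frac{9}{2} + \frac{\left(4 + 2\right)^{2}}{2} = \frac{9}{2} + \frac{6^{2}}{2} = \frac{9}{2} + \frac{1}{2} \cdot 36 = \frac{9}{2} + 18 = \frac{45}{2} \approx 22.5$)
$j{\left(E,R \right)} = \frac{35}{2} + E$ ($j{\left(E,R \right)} = \frac{45}{2} + \left(-5 + E\right) = \frac{35}{2} + E$)
$\left(68 + 17\right) j{\left(13,-3 \right)} = \left(68 + 17\right) \left(\frac{35}{2} + 13\right) = 85 \cdot \frac{61}{2} = \frac{5185}{2}$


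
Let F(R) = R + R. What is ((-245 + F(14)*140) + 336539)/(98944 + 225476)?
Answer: 170107/162210 ≈ 1.0487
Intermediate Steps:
F(R) = 2*R
((-245 + F(14)*140) + 336539)/(98944 + 225476) = ((-245 + (2*14)*140) + 336539)/(98944 + 225476) = ((-245 + 28*140) + 336539)/324420 = ((-245 + 3920) + 336539)*(1/324420) = (3675 + 336539)*(1/324420) = 340214*(1/324420) = 170107/162210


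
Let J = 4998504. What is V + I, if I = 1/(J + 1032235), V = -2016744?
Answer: -12162456693815/6030739 ≈ -2.0167e+6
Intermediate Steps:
I = 1/6030739 (I = 1/(4998504 + 1032235) = 1/6030739 ≈ 1.6582e-7)
V + I = -2016744 + 1/6030739 = -12162456693815/6030739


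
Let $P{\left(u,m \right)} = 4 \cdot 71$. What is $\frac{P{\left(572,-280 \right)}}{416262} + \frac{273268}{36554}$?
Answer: $\frac{4062909484}{543430041} \approx 7.4764$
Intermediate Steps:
$P{\left(u,m \right)} = 284$
$\frac{P{\left(572,-280 \right)}}{416262} + \frac{273268}{36554} = \frac{284}{416262} + \frac{273268}{36554} = 284 \cdot \frac{1}{416262} + 273268 \cdot \frac{1}{36554} = \frac{142}{208131} + \frac{136634}{18277} = \frac{4062909484}{543430041}$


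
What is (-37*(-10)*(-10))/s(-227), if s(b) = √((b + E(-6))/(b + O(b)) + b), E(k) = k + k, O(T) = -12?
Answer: 1850*I*√226/113 ≈ 246.12*I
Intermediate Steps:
E(k) = 2*k
s(b) = √(1 + b) (s(b) = √((b + 2*(-6))/(b - 12) + b) = √((b - 12)/(-12 + b) + b) = √((-12 + b)/(-12 + b) + b) = √(1 + b))
(-37*(-10)*(-10))/s(-227) = (-37*(-10)*(-10))/(√((-12 - 227 - 227*(-12 - 227))/(-12 - 227))) = (370*(-10))/(√((-12 - 227 - 227*(-239))/(-239))) = -3700*(-I*√239/√(-12 - 227 + 54253)) = -3700*(-I*√226/226) = -(-1850)*I*√226/113 = 1850*I*√226/113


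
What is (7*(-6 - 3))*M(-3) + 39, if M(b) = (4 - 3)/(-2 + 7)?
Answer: 132/5 ≈ 26.400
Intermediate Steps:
M(b) = 1/5
(7*(-6 - 3))*M(-3) + 39 = (7*(-6 - 3))*(1/5) + 39 = (7*(-9))*(1/5) + 39 = -63*1/5 + 39 = -63/5 + 39 = 132/5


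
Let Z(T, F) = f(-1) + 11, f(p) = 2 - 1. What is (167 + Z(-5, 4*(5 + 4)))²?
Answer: 32041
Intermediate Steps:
f(p) = 1
Z(T, F) = 12 (Z(T, F) = 1 + 11 = 12)
(167 + Z(-5, 4*(5 + 4)))² = (167 + 12)² = 179² = 32041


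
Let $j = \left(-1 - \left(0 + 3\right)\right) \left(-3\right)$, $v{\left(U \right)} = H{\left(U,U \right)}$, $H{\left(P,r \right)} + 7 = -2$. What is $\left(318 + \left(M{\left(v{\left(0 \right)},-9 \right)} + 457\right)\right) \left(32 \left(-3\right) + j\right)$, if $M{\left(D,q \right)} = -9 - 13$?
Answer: $-63252$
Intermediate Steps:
$H{\left(P,r \right)} = -9$ ($H{\left(P,r \right)} = -7 - 2 = -9$)
$v{\left(U \right)} = -9$
$M{\left(D,q \right)} = -22$
$j = 12$ ($j = \left(-1 - 3\right) \left(-3\right) = \left(-4\right) \left(-3\right) = 12$)
$\left(318 + \left(M{\left(v{\left(0 \right)},-9 \right)} + 457\right)\right) \left(32 \left(-3\right) + j\right) = \left(318 + \left(-22 + 457\right)\right) \left(32 \left(-3\right) + 12\right) = \left(318 + 435\right) \left(-96 + 12\right) = 753 \left(-84\right) = -63252$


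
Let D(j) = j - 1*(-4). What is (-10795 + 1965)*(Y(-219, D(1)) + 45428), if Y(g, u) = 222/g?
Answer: -29281781100/73 ≈ -4.0112e+8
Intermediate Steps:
D(j) = 4 + j (D(j) = j + 4 = 4 + j)
(-10795 + 1965)*(Y(-219, D(1)) + 45428) = (-10795 + 1965)*(222/(-219) + 45428) = -8830*(222*(-1/219) + 45428) = -8830*(-74/73 + 45428) = -8830*3316170/73 = -29281781100/73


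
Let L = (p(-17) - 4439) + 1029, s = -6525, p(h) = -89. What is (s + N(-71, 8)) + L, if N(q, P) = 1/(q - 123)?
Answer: -1944657/194 ≈ -10024.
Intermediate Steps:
N(q, P) = 1/(-123 + q)
L = -3499 (L = (-89 - 4439) + 1029 = -4528 + 1029 = -3499)
(s + N(-71, 8)) + L = (-6525 + 1/(-123 - 71)) - 3499 = (-6525 + 1/(-194)) - 3499 = (-6525 - 1/194) - 3499 = -1265851/194 - 3499 = -1944657/194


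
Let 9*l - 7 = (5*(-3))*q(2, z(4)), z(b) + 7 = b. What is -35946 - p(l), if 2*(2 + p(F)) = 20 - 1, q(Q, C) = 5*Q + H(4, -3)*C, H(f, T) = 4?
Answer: -71907/2 ≈ -35954.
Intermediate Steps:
z(b) = -7 + b
q(Q, C) = 4*C + 5*Q (q(Q, C) = 5*Q + 4*C = 4*C + 5*Q)
l = 37/9 (l = 7/9 + ((5*(-3))*(4*(-7 + 4) + 5*2))/9 = 7/9 + (-15*(4*(-3) + 10))/9 = 7/9 + (-15*(-12 + 10))/9 = 7/9 + (-15*(-2))/9 = 7/9 + (⅑)*30 = 7/9 + 10/3 = 37/9 ≈ 4.1111)
p(F) = 15/2 (p(F) = -2 + (20 - 1)/2 = -2 + (½)*19 = -2 + 19/2 = 15/2)
-35946 - p(l) = -35946 - 1*15/2 = -35946 - 15/2 = -71907/2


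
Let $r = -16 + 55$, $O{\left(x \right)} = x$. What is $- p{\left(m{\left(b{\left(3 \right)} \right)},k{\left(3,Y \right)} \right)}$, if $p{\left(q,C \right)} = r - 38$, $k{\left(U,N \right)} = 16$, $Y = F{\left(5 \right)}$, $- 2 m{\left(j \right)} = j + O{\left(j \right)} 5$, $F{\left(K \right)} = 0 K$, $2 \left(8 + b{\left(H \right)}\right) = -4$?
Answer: $-1$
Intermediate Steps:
$b{\left(H \right)} = -10$ ($b{\left(H \right)} = -8 + \frac{1}{2} \left(-4\right) = -8 - 2 = -10$)
$r = 39$
$F{\left(K \right)} = 0$
$m{\left(j \right)} = - 3 j$ ($m{\left(j \right)} = - \frac{j + j 5}{2} = - \frac{j + 5 j}{2} = - \frac{6 j}{2} = - 3 j$)
$Y = 0$
$p{\left(q,C \right)} = 1$ ($p{\left(q,C \right)} = 39 - 38 = 1$)
$- p{\left(m{\left(b{\left(3 \right)} \right)},k{\left(3,Y \right)} \right)} = \left(-1\right) 1 = -1$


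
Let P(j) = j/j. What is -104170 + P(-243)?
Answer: -104169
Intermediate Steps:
P(j) = 1
-104170 + P(-243) = -104170 + 1 = -104169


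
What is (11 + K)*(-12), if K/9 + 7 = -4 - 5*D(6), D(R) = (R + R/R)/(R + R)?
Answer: 1371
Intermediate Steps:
D(R) = (1 + R)/(2*R) (D(R) = (R + 1)/((2*R)) = (1 + R)*(1/(2*R)) = (1 + R)/(2*R))
K = -501/4 (K = -63 + 9*(-4 - 5*(1 + 6)/(2*6)) = -63 + 9*(-4 - 5*7/(2*6)) = -63 + 9*(-4 - 5*7/12) = -63 + 9*(-4 - 35/12) = -63 + 9*(-83/12) = -63 - 249/4 = -501/4 ≈ -125.25)
(11 + K)*(-12) = (11 - 501/4)*(-12) = -457/4*(-12) = 1371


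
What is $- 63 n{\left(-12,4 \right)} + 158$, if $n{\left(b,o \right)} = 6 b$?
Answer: $4694$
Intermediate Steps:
$- 63 n{\left(-12,4 \right)} + 158 = - 63 \cdot 6 \left(-12\right) + 158 = \left(-63\right) \left(-72\right) + 158 = 4536 + 158 = 4694$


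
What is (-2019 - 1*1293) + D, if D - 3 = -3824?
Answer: -7133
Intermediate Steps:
D = -3821 (D = 3 - 3824 = -3821)
(-2019 - 1*1293) + D = (-2019 - 1*1293) - 3821 = (-2019 - 1293) - 3821 = -3312 - 3821 = -7133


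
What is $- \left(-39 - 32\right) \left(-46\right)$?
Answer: $-3266$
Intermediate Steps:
$- \left(-39 - 32\right) \left(-46\right) = - \left(-71\right) \left(-46\right) = \left(-1\right) 3266 = -3266$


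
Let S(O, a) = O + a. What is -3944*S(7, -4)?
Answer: -11832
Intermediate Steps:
-3944*S(7, -4) = -3944*(7 - 4) = -3944*3 = -11832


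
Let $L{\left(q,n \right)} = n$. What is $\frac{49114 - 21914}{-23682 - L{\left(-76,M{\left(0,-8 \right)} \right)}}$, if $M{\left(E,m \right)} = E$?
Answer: $- \frac{13600}{11841} \approx -1.1486$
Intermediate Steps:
$\frac{49114 - 21914}{-23682 - L{\left(-76,M{\left(0,-8 \right)} \right)}} = \frac{49114 - 21914}{-23682 - 0} = \frac{49114 - 21914}{-23682 + 0} = \frac{27200}{-23682} = 27200 \left(- \frac{1}{23682}\right) = - \frac{13600}{11841}$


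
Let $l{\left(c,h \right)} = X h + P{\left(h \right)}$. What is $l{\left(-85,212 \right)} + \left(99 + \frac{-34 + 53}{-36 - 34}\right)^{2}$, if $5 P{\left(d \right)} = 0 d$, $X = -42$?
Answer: $\frac{4132321}{4900} \approx 843.33$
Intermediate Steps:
$P{\left(d \right)} = 0$ ($P{\left(d \right)} = \frac{0 d}{5} = \frac{1}{5} \cdot 0 = 0$)
$l{\left(c,h \right)} = - 42 h$ ($l{\left(c,h \right)} = - 42 h + 0 = - 42 h$)
$l{\left(-85,212 \right)} + \left(99 + \frac{-34 + 53}{-36 - 34}\right)^{2} = \left(-42\right) 212 + \left(99 + \frac{-34 + 53}{-36 - 34}\right)^{2} = -8904 + \left(99 + \frac{19}{-70}\right)^{2} = -8904 + \left(99 + 19 \left(- \frac{1}{70}\right)\right)^{2} = -8904 + \left(99 - \frac{19}{70}\right)^{2} = -8904 + \left(\frac{6911}{70}\right)^{2} = -8904 + \frac{47761921}{4900} = \frac{4132321}{4900}$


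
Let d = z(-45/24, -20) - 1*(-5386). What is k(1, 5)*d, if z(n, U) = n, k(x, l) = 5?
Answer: 215365/8 ≈ 26921.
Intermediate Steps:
d = 43073/8 (d = -45/24 - 1*(-5386) = -45*1/24 + 5386 = -15/8 + 5386 = 43073/8 ≈ 5384.1)
k(1, 5)*d = 5*(43073/8) = 215365/8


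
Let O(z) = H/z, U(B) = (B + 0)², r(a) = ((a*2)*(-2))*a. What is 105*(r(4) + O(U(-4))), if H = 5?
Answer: -106995/16 ≈ -6687.2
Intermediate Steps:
r(a) = -4*a² (r(a) = ((2*a)*(-2))*a = (-4*a)*a = -4*a²)
U(B) = B²
O(z) = 5/z
105*(r(4) + O(U(-4))) = 105*(-4*4² + 5/((-4)²)) = 105*(-4*16 + 5/16) = 105*(-64 + 5*(1/16)) = 105*(-64 + 5/16) = 105*(-1019/16) = -106995/16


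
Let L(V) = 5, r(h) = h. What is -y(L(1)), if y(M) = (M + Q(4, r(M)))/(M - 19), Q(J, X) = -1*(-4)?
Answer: 9/14 ≈ 0.64286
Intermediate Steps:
Q(J, X) = 4
y(M) = (4 + M)/(-19 + M) (y(M) = (M + 4)/(M - 19) = (4 + M)/(-19 + M))
-y(L(1)) = -(4 + 5)/(-19 + 5) = -9/(-14) = -(-1)*9/14 = -1*(-9/14) = 9/14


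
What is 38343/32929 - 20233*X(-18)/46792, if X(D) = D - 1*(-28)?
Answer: -2434189457/770406884 ≈ -3.1596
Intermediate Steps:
X(D) = 28 + D (X(D) = D + 28 = 28 + D)
38343/32929 - 20233*X(-18)/46792 = 38343/32929 - 20233/(46792/(28 - 18)) = 38343*(1/32929) - 20233/(46792/10) = 38343/32929 - 20233/(46792*(⅒)) = 38343/32929 - 20233/23396/5 = 38343/32929 - 20233*5/23396 = 38343/32929 - 101165/23396 = -2434189457/770406884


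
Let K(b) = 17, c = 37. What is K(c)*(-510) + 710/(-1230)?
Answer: -1066481/123 ≈ -8670.6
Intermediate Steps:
K(c)*(-510) + 710/(-1230) = 17*(-510) + 710/(-1230) = -8670 + 710*(-1/1230) = -8670 - 71/123 = -1066481/123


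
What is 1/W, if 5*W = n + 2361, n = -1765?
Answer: 5/596 ≈ 0.0083893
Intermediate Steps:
W = 596/5 (W = (-1765 + 2361)/5 = (⅕)*596 = 596/5 ≈ 119.20)
1/W = 1/(596/5) = 5/596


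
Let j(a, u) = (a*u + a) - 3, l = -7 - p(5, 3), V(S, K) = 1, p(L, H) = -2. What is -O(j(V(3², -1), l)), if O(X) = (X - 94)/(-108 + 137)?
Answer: 101/29 ≈ 3.4828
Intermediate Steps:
l = -5 (l = -7 - 1*(-2) = -7 + 2 = -5)
j(a, u) = -3 + a + a*u (j(a, u) = (a + a*u) - 3 = -3 + a + a*u)
O(X) = -94/29 + X/29 (O(X) = (-94 + X)/29 = (-94 + X)*(1/29) = -94/29 + X/29)
-O(j(V(3², -1), l)) = -(-94/29 + (-3 + 1 + 1*(-5))/29) = -(-94/29 + (-3 + 1 - 5)/29) = -(-94/29 + (1/29)*(-7)) = -(-94/29 - 7/29) = -1*(-101/29) = 101/29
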